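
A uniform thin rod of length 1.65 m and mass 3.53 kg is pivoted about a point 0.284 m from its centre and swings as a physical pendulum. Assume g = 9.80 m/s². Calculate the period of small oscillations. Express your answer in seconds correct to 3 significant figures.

For a physical pendulum T = 2π√(I/(mgd)), with d = 0.2840 m from pivot to centre of mass.
I_cm = mL²/12 = 3.53 × 1.65²/12 = 0.8009 kg·m²; I = I_cm + md² = 0.8009 + 3.53 × 0.2840² = 1.086 kg·m².
T = 2π√(1.086/(3.53 × 9.80 × 0.2840)) = 2.09 s.

2.09 s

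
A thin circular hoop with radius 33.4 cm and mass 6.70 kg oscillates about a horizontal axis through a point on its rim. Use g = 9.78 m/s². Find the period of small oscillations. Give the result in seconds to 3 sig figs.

1.64 s

I_cm = mr² = 0.7474 kg·m². The pivot is at distance d = 0.334 m from the centre of mass.
By the parallel-axis theorem, I = I_cm + md² = 0.7474 + 0.7474 = 1.495 kg·m².
T = 2π√(I/(mgd)) = 2π√(1.495/(6.70 × 9.78 × 0.334)) = 1.64 s.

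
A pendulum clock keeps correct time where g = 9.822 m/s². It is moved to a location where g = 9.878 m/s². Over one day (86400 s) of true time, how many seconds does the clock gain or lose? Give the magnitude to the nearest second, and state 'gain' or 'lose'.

gain 246 s

The clock's period scales as T ∝ 1/√g, so T'/T = √(9.822/9.878) = 0.997161.
In 86400 s of true time the clock registers 86400/0.997161 = 86646.0 s, so it gains 246 s.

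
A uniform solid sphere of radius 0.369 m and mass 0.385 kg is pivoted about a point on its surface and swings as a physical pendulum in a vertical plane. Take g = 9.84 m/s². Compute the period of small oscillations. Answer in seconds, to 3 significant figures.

I_cm = (2/5)mr² = 0.02097 kg·m². The pivot is at distance d = 0.369 m from the centre of mass.
By the parallel-axis theorem, I = I_cm + md² = 0.02097 + 0.05242 = 0.07339 kg·m².
T = 2π√(I/(mgd)) = 2π√(0.07339/(0.385 × 9.84 × 0.369)) = 1.44 s.

1.44 s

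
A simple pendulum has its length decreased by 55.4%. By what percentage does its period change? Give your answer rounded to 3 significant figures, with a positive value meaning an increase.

-33.2%

T ∝ √L, so T'/T = √(0.4460) = 0.6678.
Percentage change in T = (0.6678 − 1) × 100% = -33.2%.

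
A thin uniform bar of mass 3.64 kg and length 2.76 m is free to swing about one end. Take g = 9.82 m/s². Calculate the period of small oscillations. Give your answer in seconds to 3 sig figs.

2.72 s

For a physical pendulum T = 2π√(I/(mgd)), with d = 1.380 m from pivot to centre of mass.
I_cm = mL²/12 = 3.64 × 2.76²/12 = 2.311 kg·m²; I = I_cm + md² = 2.311 + 3.64 × 1.380² = 9.243 kg·m².
T = 2π√(9.243/(3.64 × 9.82 × 1.380)) = 2.72 s.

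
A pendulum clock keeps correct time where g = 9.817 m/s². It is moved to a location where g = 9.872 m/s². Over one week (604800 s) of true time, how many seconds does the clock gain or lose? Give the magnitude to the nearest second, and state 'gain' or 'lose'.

The clock's period scales as T ∝ 1/√g, so T'/T = √(9.817/9.872) = 0.997210.
In 604800 s of true time the clock registers 604800/0.997210 = 606491.8 s, so it gains 1692 s.

gain 1692 s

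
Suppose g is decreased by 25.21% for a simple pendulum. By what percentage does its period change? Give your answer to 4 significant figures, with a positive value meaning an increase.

T ∝ 1/√g, so T'/T = 1/√(0.74790) = 1.1563.
Percentage change in T = (1.1563 − 1) × 100% = 15.63%.

15.63%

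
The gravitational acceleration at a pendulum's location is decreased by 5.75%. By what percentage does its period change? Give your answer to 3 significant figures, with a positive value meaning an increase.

T ∝ 1/√g, so T'/T = 1/√(0.9425) = 1.030.
Percentage change in T = (1.030 − 1) × 100% = 3.01%.

3.01%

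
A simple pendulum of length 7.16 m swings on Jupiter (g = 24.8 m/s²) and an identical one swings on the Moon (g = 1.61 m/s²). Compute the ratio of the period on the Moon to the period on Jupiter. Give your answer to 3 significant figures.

T ∝ 1/√g, so T₂/T₁ = √(g₁/g₂) = √(24.8/1.61) = 3.92.

3.92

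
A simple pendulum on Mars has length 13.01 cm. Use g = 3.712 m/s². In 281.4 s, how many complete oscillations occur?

T = 2π√(L/g) = 2π√(0.1301/3.712) = 1.1763 s.
Number of complete oscillations = ⌊281.4/1.1763⌋ = ⌊239.23⌋ = 239.

239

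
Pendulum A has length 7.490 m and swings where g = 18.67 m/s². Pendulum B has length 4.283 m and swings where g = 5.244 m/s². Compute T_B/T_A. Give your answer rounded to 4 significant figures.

T = 2π√(L/g), so T_B/T_A = √((L_B/g_B)/(L_A/g_A)) = √((4.283/5.244)/(7.490/18.67)) = 1.427.

1.427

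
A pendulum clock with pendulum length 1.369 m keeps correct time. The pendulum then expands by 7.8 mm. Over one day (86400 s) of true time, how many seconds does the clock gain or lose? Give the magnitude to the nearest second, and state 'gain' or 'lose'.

lose 245 s

T ∝ √L, so T'/T = √(1.37680/1.369) = 1.00284.
In 86400 s of true time the clock registers 86400/1.00284 = 86154.9 s, so it loses 245 s.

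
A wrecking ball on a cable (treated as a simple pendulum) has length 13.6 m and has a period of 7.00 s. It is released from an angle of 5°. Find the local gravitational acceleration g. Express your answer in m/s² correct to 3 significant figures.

From T = 2π√(L/g), g = 4π²L/T² = 4π² × 13.6/7.000² = 11.0 m/s².

11.0 m/s²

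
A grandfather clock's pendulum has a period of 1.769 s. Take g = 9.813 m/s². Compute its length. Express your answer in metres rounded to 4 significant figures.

From T = 2π√(L/g), L = gT²/(4π²) = 9.813 × 1.7690²/(4π²) = 0.7779 m.

0.7779 m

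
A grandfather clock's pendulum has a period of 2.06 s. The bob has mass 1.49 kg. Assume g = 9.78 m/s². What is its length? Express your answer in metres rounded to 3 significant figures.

From T = 2π√(L/g), L = gT²/(4π²) = 9.78 × 2.060²/(4π²) = 1.05 m.

1.05 m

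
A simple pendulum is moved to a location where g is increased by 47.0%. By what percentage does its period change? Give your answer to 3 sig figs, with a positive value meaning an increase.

-17.5%

T ∝ 1/√g, so T'/T = 1/√(1.470) = 0.8248.
Percentage change in T = (0.8248 − 1) × 100% = -17.5%.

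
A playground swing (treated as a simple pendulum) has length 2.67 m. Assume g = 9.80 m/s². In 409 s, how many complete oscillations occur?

124

T = 2π√(L/g) = 2π√(2.67/9.80) = 3.280 s.
Number of complete oscillations = ⌊409/3.280⌋ = ⌊124.7⌋ = 124.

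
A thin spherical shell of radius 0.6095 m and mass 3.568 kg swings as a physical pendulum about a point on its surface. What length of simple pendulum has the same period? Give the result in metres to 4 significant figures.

1.016 m

The equivalent simple-pendulum length is L_eq = I/(md), where I is about the pivot and d = 0.60950 m.
I_cm = (2/3)mR² = 0.88365 kg·m², so I = I_cm + md² = 0.88365 + 1.3255 = 2.2091 kg·m².
L_eq = 2.2091/(3.568 × 0.60950) = 1.016 m.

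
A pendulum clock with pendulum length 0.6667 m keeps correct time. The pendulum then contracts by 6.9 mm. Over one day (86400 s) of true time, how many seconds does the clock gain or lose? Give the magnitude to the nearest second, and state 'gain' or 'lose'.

T ∝ √L, so T'/T = √(0.65980/0.6667) = 0.994812.
In 86400 s of true time the clock registers 86400/0.994812 = 86850.6 s, so it gains 451 s.

gain 451 s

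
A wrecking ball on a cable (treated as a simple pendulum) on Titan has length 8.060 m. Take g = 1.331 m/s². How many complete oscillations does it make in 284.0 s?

18

T = 2π√(L/g) = 2π√(8.060/1.331) = 15.462 s.
Number of complete oscillations = ⌊284.0/15.462⌋ = ⌊18.368⌋ = 18.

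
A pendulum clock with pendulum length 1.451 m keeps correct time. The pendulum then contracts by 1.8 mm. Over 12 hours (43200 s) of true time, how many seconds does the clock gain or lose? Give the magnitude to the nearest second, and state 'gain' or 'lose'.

T ∝ √L, so T'/T = √(1.44920/1.451) = 0.999380.
In 43200 s of true time the clock registers 43200/0.999380 = 43226.8 s, so it gains 27 s.

gain 27 s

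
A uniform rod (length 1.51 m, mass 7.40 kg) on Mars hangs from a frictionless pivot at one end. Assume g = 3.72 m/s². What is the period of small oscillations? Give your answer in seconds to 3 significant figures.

3.27 s

For a physical pendulum T = 2π√(I/(mgd)), with d = 0.7550 m from pivot to centre of mass.
I_cm = mL²/12 = 7.40 × 1.51²/12 = 1.406 kg·m²; I = I_cm + md² = 1.406 + 7.40 × 0.7550² = 5.624 kg·m².
T = 2π√(5.624/(7.40 × 3.72 × 0.7550)) = 3.27 s.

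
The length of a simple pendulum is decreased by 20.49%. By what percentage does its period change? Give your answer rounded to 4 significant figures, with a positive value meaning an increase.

-10.83%

T ∝ √L, so T'/T = √(0.79510) = 0.89168.
Percentage change in T = (0.89168 − 1) × 100% = -10.83%.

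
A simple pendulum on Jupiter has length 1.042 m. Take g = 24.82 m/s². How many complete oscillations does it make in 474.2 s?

T = 2π√(L/g) = 2π√(1.042/24.82) = 1.2874 s.
Number of complete oscillations = ⌊474.2/1.2874⌋ = ⌊368.34⌋ = 368.

368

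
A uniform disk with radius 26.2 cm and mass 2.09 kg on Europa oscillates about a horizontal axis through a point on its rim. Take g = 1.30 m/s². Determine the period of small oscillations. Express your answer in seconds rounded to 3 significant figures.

3.45 s

I_cm = ½mr² = 0.07173 kg·m². The pivot is at distance d = 0.262 m from the centre of mass.
By the parallel-axis theorem, I = I_cm + md² = 0.07173 + 0.1435 = 0.2152 kg·m².
T = 2π√(I/(mgd)) = 2π√(0.2152/(2.09 × 1.30 × 0.262)) = 3.45 s.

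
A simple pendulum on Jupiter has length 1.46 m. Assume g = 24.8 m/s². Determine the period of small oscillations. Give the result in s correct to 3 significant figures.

1.52 s

T = 2π√(L/g) = 2π√(1.46/24.8) = 2π × 0.2426 = 1.52 s.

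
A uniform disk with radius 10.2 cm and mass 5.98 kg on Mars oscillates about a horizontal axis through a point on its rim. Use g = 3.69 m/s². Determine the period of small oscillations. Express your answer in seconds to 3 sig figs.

I_cm = ½mr² = 0.03111 kg·m². The pivot is at distance d = 0.102 m from the centre of mass.
By the parallel-axis theorem, I = I_cm + md² = 0.03111 + 0.06222 = 0.09332 kg·m².
T = 2π√(I/(mgd)) = 2π√(0.09332/(5.98 × 3.69 × 0.102)) = 1.28 s.

1.28 s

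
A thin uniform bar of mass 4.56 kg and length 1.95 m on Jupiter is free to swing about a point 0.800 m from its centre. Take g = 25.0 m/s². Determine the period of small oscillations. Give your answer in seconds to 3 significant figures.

1.37 s

For a physical pendulum T = 2π√(I/(mgd)), with d = 0.8000 m from pivot to centre of mass.
I_cm = mL²/12 = 4.56 × 1.95²/12 = 1.445 kg·m²; I = I_cm + md² = 1.445 + 4.56 × 0.8000² = 4.363 kg·m².
T = 2π√(4.363/(4.56 × 25.0 × 0.8000)) = 1.37 s.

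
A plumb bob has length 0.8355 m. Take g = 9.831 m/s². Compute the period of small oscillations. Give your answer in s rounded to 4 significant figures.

1.832 s

T = 2π√(L/g) = 2π√(0.8355/9.831) = 2π × 0.29152 = 1.832 s.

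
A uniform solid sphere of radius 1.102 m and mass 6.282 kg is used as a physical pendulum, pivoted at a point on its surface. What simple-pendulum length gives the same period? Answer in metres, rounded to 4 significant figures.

1.543 m

The equivalent simple-pendulum length is L_eq = I/(md), where I is about the pivot and d = 1.1020 m.
I_cm = (2/5)mR² = 3.0516 kg·m², so I = I_cm + md² = 3.0516 + 7.6289 = 10.680 kg·m².
L_eq = 10.680/(6.282 × 1.1020) = 1.543 m.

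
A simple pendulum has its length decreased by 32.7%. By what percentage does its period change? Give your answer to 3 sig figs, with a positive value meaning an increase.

-18.0%

T ∝ √L, so T'/T = √(0.6730) = 0.8204.
Percentage change in T = (0.8204 − 1) × 100% = -18.0%.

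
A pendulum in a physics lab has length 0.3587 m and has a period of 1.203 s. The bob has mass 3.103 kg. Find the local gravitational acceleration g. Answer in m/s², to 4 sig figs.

9.785 m/s²

From T = 2π√(L/g), g = 4π²L/T² = 4π² × 0.3587/1.2030² = 9.785 m/s².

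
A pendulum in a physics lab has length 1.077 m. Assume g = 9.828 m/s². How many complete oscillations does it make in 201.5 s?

96

T = 2π√(L/g) = 2π√(1.077/9.828) = 2.0800 s.
Number of complete oscillations = ⌊201.5/2.0800⌋ = ⌊96.877⌋ = 96.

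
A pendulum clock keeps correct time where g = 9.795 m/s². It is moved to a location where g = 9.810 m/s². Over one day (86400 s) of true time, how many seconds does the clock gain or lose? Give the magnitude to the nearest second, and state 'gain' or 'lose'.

The clock's period scales as T ∝ 1/√g, so T'/T = √(9.795/9.810) = 0.999235.
In 86400 s of true time the clock registers 86400/0.999235 = 86466.1 s, so it gains 66 s.

gain 66 s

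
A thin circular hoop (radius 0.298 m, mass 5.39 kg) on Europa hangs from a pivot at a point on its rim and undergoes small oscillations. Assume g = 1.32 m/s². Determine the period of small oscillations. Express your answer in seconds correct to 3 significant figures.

4.22 s

I_cm = mr² = 0.4787 kg·m². The pivot is at distance d = 0.298 m from the centre of mass.
By the parallel-axis theorem, I = I_cm + md² = 0.4787 + 0.4787 = 0.9573 kg·m².
T = 2π√(I/(mgd)) = 2π√(0.9573/(5.39 × 1.32 × 0.298)) = 4.22 s.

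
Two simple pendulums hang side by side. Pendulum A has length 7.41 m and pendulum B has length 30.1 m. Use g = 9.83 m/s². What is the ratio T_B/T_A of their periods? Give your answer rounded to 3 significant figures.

T ∝ √L, so T_B/T_A = √(L_B/L_A) = √(30.1/7.41) = 2.02.

2.02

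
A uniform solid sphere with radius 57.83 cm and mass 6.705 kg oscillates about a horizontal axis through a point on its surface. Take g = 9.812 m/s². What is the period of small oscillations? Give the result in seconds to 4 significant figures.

1.805 s

I_cm = (2/5)mr² = 0.89694 kg·m². The pivot is at distance d = 0.5783 m from the centre of mass.
By the parallel-axis theorem, I = I_cm + md² = 0.89694 + 2.2424 = 3.1393 kg·m².
T = 2π√(I/(mgd)) = 2π√(3.1393/(6.705 × 9.812 × 0.5783)) = 1.805 s.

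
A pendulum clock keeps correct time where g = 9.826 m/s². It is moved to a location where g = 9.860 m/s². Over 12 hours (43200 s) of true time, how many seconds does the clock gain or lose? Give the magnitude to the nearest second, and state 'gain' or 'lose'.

The clock's period scales as T ∝ 1/√g, so T'/T = √(9.826/9.860) = 0.998274.
In 43200 s of true time the clock registers 43200/0.998274 = 43274.7 s, so it gains 75 s.

gain 75 s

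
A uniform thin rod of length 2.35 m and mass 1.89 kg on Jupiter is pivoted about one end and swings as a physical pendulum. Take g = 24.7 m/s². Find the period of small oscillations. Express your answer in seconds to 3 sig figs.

1.58 s

For a physical pendulum T = 2π√(I/(mgd)), with d = 1.175 m from pivot to centre of mass.
I_cm = mL²/12 = 1.89 × 2.35²/12 = 0.8698 kg·m²; I = I_cm + md² = 0.8698 + 1.89 × 1.175² = 3.479 kg·m².
T = 2π√(3.479/(1.89 × 24.7 × 1.175)) = 1.58 s.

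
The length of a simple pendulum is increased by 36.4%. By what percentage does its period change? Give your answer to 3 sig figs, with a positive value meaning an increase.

T ∝ √L, so T'/T = √(1.364) = 1.168.
Percentage change in T = (1.168 − 1) × 100% = 16.8%.

16.8%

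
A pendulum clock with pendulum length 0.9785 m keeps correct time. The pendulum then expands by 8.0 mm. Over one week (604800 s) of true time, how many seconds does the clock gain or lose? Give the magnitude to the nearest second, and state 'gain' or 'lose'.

lose 2457 s

T ∝ √L, so T'/T = √(0.98650/0.9785) = 1.00408.
In 604800 s of true time the clock registers 604800/1.00408 = 602342.7 s, so it loses 2457 s.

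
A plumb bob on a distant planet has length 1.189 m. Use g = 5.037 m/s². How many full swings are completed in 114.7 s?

T = 2π√(L/g) = 2π√(1.189/5.037) = 3.0527 s.
Number of complete oscillations = ⌊114.7/3.0527⌋ = ⌊37.573⌋ = 37.

37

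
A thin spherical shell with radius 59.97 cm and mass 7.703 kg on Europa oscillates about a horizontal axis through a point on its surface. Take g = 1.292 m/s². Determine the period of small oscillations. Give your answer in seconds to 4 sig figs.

5.526 s

I_cm = (2/3)mr² = 1.8469 kg·m². The pivot is at distance d = 0.5997 m from the centre of mass.
By the parallel-axis theorem, I = I_cm + md² = 1.8469 + 2.7703 = 4.6172 kg·m².
T = 2π√(I/(mgd)) = 2π√(4.6172/(7.703 × 1.292 × 0.5997)) = 5.526 s.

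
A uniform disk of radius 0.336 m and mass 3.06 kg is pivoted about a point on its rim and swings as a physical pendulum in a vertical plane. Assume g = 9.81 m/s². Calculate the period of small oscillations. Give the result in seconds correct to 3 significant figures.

I_cm = ½mr² = 0.1727 kg·m². The pivot is at distance d = 0.336 m from the centre of mass.
By the parallel-axis theorem, I = I_cm + md² = 0.1727 + 0.3455 = 0.5182 kg·m².
T = 2π√(I/(mgd)) = 2π√(0.5182/(3.06 × 9.81 × 0.336)) = 1.42 s.

1.42 s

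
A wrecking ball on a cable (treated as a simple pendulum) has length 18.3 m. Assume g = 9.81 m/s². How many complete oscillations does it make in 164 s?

19

T = 2π√(L/g) = 2π√(18.3/9.81) = 8.582 s.
Number of complete oscillations = ⌊164/8.582⌋ = ⌊19.11⌋ = 19.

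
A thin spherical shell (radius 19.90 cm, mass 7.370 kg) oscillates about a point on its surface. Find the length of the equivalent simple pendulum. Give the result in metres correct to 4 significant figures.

The equivalent simple-pendulum length is L_eq = I/(md), where I is about the pivot and d = 0.19900 m.
I_cm = (2/3)mR² = 0.19457 kg·m², so I = I_cm + md² = 0.19457 + 0.29186 = 0.48643 kg·m².
L_eq = 0.48643/(7.370 × 0.19900) = 0.3317 m.

0.3317 m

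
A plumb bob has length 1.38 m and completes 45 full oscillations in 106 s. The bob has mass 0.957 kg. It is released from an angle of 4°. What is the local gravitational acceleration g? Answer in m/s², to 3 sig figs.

T = 106/45 = 2.356 s.
From T = 2π√(L/g), g = 4π²L/T² = 4π² × 1.38/2.356² = 9.82 m/s².

9.82 m/s²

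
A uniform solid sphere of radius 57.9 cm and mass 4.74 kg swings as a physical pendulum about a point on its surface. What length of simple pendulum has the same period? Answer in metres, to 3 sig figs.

The equivalent simple-pendulum length is L_eq = I/(md), where I is about the pivot and d = 0.5790 m.
I_cm = (2/5)mR² = 0.6356 kg·m², so I = I_cm + md² = 0.6356 + 1.589 = 2.225 kg·m².
L_eq = 2.225/(4.74 × 0.5790) = 0.811 m.

0.811 m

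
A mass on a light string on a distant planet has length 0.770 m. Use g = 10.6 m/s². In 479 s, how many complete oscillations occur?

T = 2π√(L/g) = 2π√(0.770/10.6) = 1.693 s.
Number of complete oscillations = ⌊479/1.693⌋ = ⌊282.9⌋ = 282.

282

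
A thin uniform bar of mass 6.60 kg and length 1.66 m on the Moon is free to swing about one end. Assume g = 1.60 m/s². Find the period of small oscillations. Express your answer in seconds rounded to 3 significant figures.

For a physical pendulum T = 2π√(I/(mgd)), with d = 0.8300 m from pivot to centre of mass.
I_cm = mL²/12 = 6.60 × 1.66²/12 = 1.516 kg·m²; I = I_cm + md² = 1.516 + 6.60 × 0.8300² = 6.062 kg·m².
T = 2π√(6.062/(6.60 × 1.60 × 0.8300)) = 5.23 s.

5.23 s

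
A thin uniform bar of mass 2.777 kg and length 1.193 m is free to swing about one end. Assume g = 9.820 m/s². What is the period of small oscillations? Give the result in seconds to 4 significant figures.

For a physical pendulum T = 2π√(I/(mgd)), with d = 0.59650 m from pivot to centre of mass.
I_cm = mL²/12 = 2.777 × 1.193²/12 = 0.32936 kg·m²; I = I_cm + md² = 0.32936 + 2.777 × 0.59650² = 1.3175 kg·m².
T = 2π√(1.3175/(2.777 × 9.820 × 0.59650)) = 1.788 s.

1.788 s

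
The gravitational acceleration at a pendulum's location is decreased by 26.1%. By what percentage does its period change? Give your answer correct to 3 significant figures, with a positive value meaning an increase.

16.3%

T ∝ 1/√g, so T'/T = 1/√(0.7390) = 1.163.
Percentage change in T = (1.163 − 1) × 100% = 16.3%.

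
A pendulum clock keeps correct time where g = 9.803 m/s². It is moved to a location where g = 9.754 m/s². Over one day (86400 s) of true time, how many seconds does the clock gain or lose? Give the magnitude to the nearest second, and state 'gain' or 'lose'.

lose 216 s

The clock's period scales as T ∝ 1/√g, so T'/T = √(9.803/9.754) = 1.00251.
In 86400 s of true time the clock registers 86400/1.00251 = 86183.8 s, so it loses 216 s.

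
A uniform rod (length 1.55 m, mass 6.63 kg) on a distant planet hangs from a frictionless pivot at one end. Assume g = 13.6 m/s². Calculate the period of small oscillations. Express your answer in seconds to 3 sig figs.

1.73 s

For a physical pendulum T = 2π√(I/(mgd)), with d = 0.7750 m from pivot to centre of mass.
I_cm = mL²/12 = 6.63 × 1.55²/12 = 1.327 kg·m²; I = I_cm + md² = 1.327 + 6.63 × 0.7750² = 5.310 kg·m².
T = 2π√(5.310/(6.63 × 13.6 × 0.7750)) = 1.73 s.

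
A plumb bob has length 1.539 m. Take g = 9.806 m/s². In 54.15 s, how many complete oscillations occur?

T = 2π√(L/g) = 2π√(1.539/9.806) = 2.4892 s.
Number of complete oscillations = ⌊54.15/2.4892⌋ = ⌊21.754⌋ = 21.

21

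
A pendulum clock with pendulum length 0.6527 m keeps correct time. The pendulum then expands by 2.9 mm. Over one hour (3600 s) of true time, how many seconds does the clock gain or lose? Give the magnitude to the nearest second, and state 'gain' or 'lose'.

lose 8 s

T ∝ √L, so T'/T = √(0.65560/0.6527) = 1.00222.
In 3600 s of true time the clock registers 3600/1.00222 = 3592.0 s, so it loses 8 s.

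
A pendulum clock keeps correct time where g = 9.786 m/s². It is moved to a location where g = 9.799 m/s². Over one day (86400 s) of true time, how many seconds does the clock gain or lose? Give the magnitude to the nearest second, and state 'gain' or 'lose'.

The clock's period scales as T ∝ 1/√g, so T'/T = √(9.786/9.799) = 0.999336.
In 86400 s of true time the clock registers 86400/0.999336 = 86457.4 s, so it gains 57 s.

gain 57 s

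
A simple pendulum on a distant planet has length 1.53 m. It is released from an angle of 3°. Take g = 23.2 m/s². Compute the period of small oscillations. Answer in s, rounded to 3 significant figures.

1.61 s

T = 2π√(L/g) = 2π√(1.53/23.2) = 2π × 0.2568 = 1.61 s.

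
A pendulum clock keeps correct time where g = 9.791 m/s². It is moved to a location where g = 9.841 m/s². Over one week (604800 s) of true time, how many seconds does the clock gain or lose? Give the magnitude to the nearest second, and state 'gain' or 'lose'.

gain 1542 s

The clock's period scales as T ∝ 1/√g, so T'/T = √(9.791/9.841) = 0.997456.
In 604800 s of true time the clock registers 604800/0.997456 = 606342.3 s, so it gains 1542 s.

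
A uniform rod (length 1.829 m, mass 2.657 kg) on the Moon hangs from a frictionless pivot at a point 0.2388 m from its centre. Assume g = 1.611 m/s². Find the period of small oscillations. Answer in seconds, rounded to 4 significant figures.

5.870 s

For a physical pendulum T = 2π√(I/(mgd)), with d = 0.23880 m from pivot to centre of mass.
I_cm = mL²/12 = 2.657 × 1.829²/12 = 0.74069 kg·m²; I = I_cm + md² = 0.74069 + 2.657 × 0.23880² = 0.89221 kg·m².
T = 2π√(0.89221/(2.657 × 1.611 × 0.23880)) = 5.870 s.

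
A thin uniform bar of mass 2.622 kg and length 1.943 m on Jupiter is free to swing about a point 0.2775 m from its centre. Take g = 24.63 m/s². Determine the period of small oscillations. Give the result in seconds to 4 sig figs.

For a physical pendulum T = 2π√(I/(mgd)), with d = 0.27750 m from pivot to centre of mass.
I_cm = mL²/12 = 2.622 × 1.943²/12 = 0.82489 kg·m²; I = I_cm + md² = 0.82489 + 2.622 × 0.27750² = 1.0268 kg·m².
T = 2π√(1.0268/(2.622 × 24.63 × 0.27750)) = 1.504 s.

1.504 s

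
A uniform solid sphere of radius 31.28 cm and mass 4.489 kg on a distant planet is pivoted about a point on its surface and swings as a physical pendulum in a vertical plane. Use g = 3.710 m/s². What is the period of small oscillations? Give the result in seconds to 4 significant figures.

2.159 s

I_cm = (2/5)mr² = 0.17569 kg·m². The pivot is at distance d = 0.3128 m from the centre of mass.
By the parallel-axis theorem, I = I_cm + md² = 0.17569 + 0.43922 = 0.61491 kg·m².
T = 2π√(I/(mgd)) = 2π√(0.61491/(4.489 × 3.710 × 0.3128)) = 2.159 s.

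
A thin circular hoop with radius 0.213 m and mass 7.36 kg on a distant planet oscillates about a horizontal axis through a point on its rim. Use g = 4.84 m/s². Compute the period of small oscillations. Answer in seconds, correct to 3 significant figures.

1.86 s

I_cm = mr² = 0.3339 kg·m². The pivot is at distance d = 0.213 m from the centre of mass.
By the parallel-axis theorem, I = I_cm + md² = 0.3339 + 0.3339 = 0.6678 kg·m².
T = 2π√(I/(mgd)) = 2π√(0.6678/(7.36 × 4.84 × 0.213)) = 1.86 s.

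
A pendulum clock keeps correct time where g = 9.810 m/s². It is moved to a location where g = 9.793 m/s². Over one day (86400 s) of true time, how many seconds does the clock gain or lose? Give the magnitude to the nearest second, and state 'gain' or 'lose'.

The clock's period scales as T ∝ 1/√g, so T'/T = √(9.810/9.793) = 1.00087.
In 86400 s of true time the clock registers 86400/1.00087 = 86325.1 s, so it loses 75 s.

lose 75 s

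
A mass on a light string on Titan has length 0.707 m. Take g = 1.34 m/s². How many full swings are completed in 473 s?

103

T = 2π√(L/g) = 2π√(0.707/1.34) = 4.564 s.
Number of complete oscillations = ⌊473/4.564⌋ = ⌊103.6⌋ = 103.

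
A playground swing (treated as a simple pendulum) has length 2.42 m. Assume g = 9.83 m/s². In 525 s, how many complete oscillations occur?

168

T = 2π√(L/g) = 2π√(2.42/9.83) = 3.118 s.
Number of complete oscillations = ⌊525/3.118⌋ = ⌊168.4⌋ = 168.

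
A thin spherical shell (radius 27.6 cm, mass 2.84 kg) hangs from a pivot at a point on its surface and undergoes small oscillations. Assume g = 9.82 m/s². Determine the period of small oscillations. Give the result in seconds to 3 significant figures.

1.36 s

I_cm = (2/3)mr² = 0.1442 kg·m². The pivot is at distance d = 0.276 m from the centre of mass.
By the parallel-axis theorem, I = I_cm + md² = 0.1442 + 0.2163 = 0.3606 kg·m².
T = 2π√(I/(mgd)) = 2π√(0.3606/(2.84 × 9.82 × 0.276)) = 1.36 s.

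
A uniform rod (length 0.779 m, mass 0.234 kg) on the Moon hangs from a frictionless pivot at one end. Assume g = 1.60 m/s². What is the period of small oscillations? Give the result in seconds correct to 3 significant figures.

3.58 s

For a physical pendulum T = 2π√(I/(mgd)), with d = 0.3895 m from pivot to centre of mass.
I_cm = mL²/12 = 0.234 × 0.779²/12 = 0.01183 kg·m²; I = I_cm + md² = 0.01183 + 0.234 × 0.3895² = 0.04733 kg·m².
T = 2π√(0.04733/(0.234 × 1.60 × 0.3895)) = 3.58 s.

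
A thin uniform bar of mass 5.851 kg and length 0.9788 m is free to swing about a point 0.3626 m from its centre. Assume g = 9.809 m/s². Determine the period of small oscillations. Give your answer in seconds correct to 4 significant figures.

For a physical pendulum T = 2π√(I/(mgd)), with d = 0.36260 m from pivot to centre of mass.
I_cm = mL²/12 = 5.851 × 0.9788²/12 = 0.46713 kg·m²; I = I_cm + md² = 0.46713 + 5.851 × 0.36260² = 1.2364 kg·m².
T = 2π√(1.2364/(5.851 × 9.809 × 0.36260)) = 1.532 s.

1.532 s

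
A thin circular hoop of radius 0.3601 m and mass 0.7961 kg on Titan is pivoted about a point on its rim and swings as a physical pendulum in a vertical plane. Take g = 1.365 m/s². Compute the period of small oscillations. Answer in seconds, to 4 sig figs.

4.564 s

I_cm = mr² = 0.10323 kg·m². The pivot is at distance d = 0.3601 m from the centre of mass.
By the parallel-axis theorem, I = I_cm + md² = 0.10323 + 0.10323 = 0.20646 kg·m².
T = 2π√(I/(mgd)) = 2π√(0.20646/(0.7961 × 1.365 × 0.3601)) = 4.564 s.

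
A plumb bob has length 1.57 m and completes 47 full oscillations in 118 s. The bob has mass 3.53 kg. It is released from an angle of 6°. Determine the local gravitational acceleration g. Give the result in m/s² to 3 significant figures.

T = 118/47 = 2.511 s.
From T = 2π√(L/g), g = 4π²L/T² = 4π² × 1.57/2.511² = 9.83 m/s².

9.83 m/s²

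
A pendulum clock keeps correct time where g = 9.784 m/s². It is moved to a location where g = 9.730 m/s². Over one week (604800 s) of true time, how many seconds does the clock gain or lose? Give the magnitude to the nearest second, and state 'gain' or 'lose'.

The clock's period scales as T ∝ 1/√g, so T'/T = √(9.784/9.730) = 1.00277.
In 604800 s of true time the clock registers 604800/1.00277 = 603128.7 s, so it loses 1671 s.

lose 1671 s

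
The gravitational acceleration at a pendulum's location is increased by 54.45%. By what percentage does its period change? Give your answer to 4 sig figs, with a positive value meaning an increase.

-19.54%

T ∝ 1/√g, so T'/T = 1/√(1.5445) = 0.80465.
Percentage change in T = (0.80465 − 1) × 100% = -19.54%.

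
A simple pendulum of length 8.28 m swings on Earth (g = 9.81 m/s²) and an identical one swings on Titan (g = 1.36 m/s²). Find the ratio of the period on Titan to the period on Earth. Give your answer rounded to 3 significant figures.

2.69

T ∝ 1/√g, so T₂/T₁ = √(g₁/g₂) = √(9.81/1.36) = 2.69.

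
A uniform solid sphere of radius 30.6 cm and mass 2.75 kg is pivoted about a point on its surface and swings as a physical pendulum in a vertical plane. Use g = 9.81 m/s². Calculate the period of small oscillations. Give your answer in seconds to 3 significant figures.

1.31 s

I_cm = (2/5)mr² = 0.1030 kg·m². The pivot is at distance d = 0.306 m from the centre of mass.
By the parallel-axis theorem, I = I_cm + md² = 0.1030 + 0.2575 = 0.3605 kg·m².
T = 2π√(I/(mgd)) = 2π√(0.3605/(2.75 × 9.81 × 0.306)) = 1.31 s.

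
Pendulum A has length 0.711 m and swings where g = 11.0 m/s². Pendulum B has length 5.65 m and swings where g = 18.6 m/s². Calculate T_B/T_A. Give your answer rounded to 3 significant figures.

2.17

T = 2π√(L/g), so T_B/T_A = √((L_B/g_B)/(L_A/g_A)) = √((5.65/18.6)/(0.711/11.0)) = 2.17.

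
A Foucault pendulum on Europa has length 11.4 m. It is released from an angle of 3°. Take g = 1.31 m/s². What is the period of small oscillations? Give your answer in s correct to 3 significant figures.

T = 2π√(L/g) = 2π√(11.4/1.31) = 2π × 2.950 = 18.5 s.

18.5 s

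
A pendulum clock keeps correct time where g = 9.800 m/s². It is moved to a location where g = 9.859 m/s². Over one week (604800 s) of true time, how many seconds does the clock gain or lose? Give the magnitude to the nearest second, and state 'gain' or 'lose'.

gain 1818 s

The clock's period scales as T ∝ 1/√g, so T'/T = √(9.800/9.859) = 0.997003.
In 604800 s of true time the clock registers 604800/0.997003 = 606617.8 s, so it gains 1818 s.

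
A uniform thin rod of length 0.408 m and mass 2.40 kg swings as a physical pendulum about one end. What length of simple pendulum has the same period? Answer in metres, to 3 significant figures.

The equivalent simple-pendulum length is L_eq = I/(md), where I is about the pivot and d = 0.2040 m.
I_cm = (1/12)mL² = 0.03329 kg·m², so I = I_cm + md² = 0.03329 + 0.09988 = 0.1332 kg·m².
L_eq = 0.1332/(2.40 × 0.2040) = 0.272 m.

0.272 m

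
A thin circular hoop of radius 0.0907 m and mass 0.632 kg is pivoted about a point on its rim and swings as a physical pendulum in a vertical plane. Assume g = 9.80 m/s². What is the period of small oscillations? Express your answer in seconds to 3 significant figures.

I_cm = mr² = 0.005199 kg·m². The pivot is at distance d = 0.0907 m from the centre of mass.
By the parallel-axis theorem, I = I_cm + md² = 0.005199 + 0.005199 = 0.01040 kg·m².
T = 2π√(I/(mgd)) = 2π√(0.01040/(0.632 × 9.80 × 0.0907)) = 0.855 s.

0.855 s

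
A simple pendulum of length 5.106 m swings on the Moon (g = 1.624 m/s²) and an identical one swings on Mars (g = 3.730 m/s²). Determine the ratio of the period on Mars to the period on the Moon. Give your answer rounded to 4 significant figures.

0.6598

T ∝ 1/√g, so T₂/T₁ = √(g₁/g₂) = √(1.624/3.730) = 0.6598.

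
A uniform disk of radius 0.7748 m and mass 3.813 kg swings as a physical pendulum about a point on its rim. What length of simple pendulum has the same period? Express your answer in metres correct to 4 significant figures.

The equivalent simple-pendulum length is L_eq = I/(md), where I is about the pivot and d = 0.77480 m.
I_cm = ½mR² = 1.1445 kg·m², so I = I_cm + md² = 1.1445 + 2.2890 = 3.4335 kg·m².
L_eq = 3.4335/(3.813 × 0.77480) = 1.162 m.

1.162 m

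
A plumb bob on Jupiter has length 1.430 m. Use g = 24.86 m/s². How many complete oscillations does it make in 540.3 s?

358

T = 2π√(L/g) = 2π√(1.430/24.86) = 1.5069 s.
Number of complete oscillations = ⌊540.3/1.5069⌋ = ⌊358.54⌋ = 358.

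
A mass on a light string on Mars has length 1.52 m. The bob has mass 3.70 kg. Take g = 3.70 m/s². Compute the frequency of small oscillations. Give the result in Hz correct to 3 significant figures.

T = 2π√(L/g) = 2π√(1.52/3.70) = 4.027 s, so f = 1/T = 0.248 Hz.

0.248 Hz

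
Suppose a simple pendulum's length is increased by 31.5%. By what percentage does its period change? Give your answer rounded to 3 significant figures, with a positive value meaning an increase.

14.7%

T ∝ √L, so T'/T = √(1.315) = 1.147.
Percentage change in T = (1.147 − 1) × 100% = 14.7%.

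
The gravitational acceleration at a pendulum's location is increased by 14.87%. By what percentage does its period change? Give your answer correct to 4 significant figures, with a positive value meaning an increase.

-6.697%

T ∝ 1/√g, so T'/T = 1/√(1.1487) = 0.93303.
Percentage change in T = (0.93303 − 1) × 100% = -6.697%.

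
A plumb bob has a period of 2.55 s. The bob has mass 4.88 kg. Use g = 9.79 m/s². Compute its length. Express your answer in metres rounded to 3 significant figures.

1.61 m

From T = 2π√(L/g), L = gT²/(4π²) = 9.79 × 2.550²/(4π²) = 1.61 m.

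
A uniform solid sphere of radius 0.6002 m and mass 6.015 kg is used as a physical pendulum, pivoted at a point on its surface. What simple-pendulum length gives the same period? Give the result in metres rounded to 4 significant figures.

0.8403 m

The equivalent simple-pendulum length is L_eq = I/(md), where I is about the pivot and d = 0.60020 m.
I_cm = (2/5)mR² = 0.86674 kg·m², so I = I_cm + md² = 0.86674 + 2.1668 = 3.0336 kg·m².
L_eq = 3.0336/(6.015 × 0.60020) = 0.8403 m.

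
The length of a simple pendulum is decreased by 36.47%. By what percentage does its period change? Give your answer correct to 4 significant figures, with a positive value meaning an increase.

-20.29%

T ∝ √L, so T'/T = √(0.63530) = 0.79706.
Percentage change in T = (0.79706 − 1) × 100% = -20.29%.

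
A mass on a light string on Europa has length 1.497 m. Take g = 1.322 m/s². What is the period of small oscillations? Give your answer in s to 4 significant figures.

6.686 s

T = 2π√(L/g) = 2π√(1.497/1.322) = 2π × 1.0641 = 6.686 s.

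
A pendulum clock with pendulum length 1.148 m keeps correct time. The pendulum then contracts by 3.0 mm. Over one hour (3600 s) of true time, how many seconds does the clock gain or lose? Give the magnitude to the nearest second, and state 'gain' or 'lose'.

gain 5 s

T ∝ √L, so T'/T = √(1.14500/1.148) = 0.998693.
In 3600 s of true time the clock registers 3600/0.998693 = 3604.7 s, so it gains 5 s.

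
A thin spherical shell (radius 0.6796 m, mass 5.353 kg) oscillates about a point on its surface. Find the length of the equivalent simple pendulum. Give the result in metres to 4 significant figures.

1.133 m

The equivalent simple-pendulum length is L_eq = I/(md), where I is about the pivot and d = 0.67960 m.
I_cm = (2/3)mR² = 1.6482 kg·m², so I = I_cm + md² = 1.6482 + 2.4723 = 4.1205 kg·m².
L_eq = 4.1205/(5.353 × 0.67960) = 1.133 m.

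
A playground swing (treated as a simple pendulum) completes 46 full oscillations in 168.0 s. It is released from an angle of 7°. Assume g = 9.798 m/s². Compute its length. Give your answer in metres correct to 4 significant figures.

T = 168.0/46 = 3.6522 s.
From T = 2π√(L/g), L = gT²/(4π²) = 9.798 × 3.6522²/(4π²) = 3.310 m.

3.310 m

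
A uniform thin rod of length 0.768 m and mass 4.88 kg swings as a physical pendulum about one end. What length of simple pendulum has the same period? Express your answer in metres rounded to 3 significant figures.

The equivalent simple-pendulum length is L_eq = I/(md), where I is about the pivot and d = 0.3840 m.
I_cm = (1/12)mL² = 0.2399 kg·m², so I = I_cm + md² = 0.2399 + 0.7196 = 0.9594 kg·m².
L_eq = 0.9594/(4.88 × 0.3840) = 0.512 m.

0.512 m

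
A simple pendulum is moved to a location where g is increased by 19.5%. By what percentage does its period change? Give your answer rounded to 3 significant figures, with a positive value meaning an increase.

-8.52%

T ∝ 1/√g, so T'/T = 1/√(1.195) = 0.9148.
Percentage change in T = (0.9148 − 1) × 100% = -8.52%.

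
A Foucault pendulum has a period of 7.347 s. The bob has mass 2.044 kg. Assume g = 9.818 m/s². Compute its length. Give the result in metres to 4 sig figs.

13.42 m

From T = 2π√(L/g), L = gT²/(4π²) = 9.818 × 7.3470²/(4π²) = 13.42 m.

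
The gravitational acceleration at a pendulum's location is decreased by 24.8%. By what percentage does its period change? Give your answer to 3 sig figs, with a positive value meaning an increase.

T ∝ 1/√g, so T'/T = 1/√(0.7520) = 1.153.
Percentage change in T = (1.153 − 1) × 100% = 15.3%.

15.3%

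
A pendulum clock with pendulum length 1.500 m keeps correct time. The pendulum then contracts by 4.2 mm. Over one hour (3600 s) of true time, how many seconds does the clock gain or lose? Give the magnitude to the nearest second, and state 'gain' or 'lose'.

T ∝ √L, so T'/T = √(1.49580/1.500) = 0.998599.
In 3600 s of true time the clock registers 3600/0.998599 = 3605.1 s, so it gains 5 s.

gain 5 s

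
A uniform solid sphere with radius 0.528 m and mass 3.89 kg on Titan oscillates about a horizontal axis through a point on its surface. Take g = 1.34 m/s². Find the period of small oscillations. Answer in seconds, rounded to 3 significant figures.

4.67 s

I_cm = (2/5)mr² = 0.4338 kg·m². The pivot is at distance d = 0.528 m from the centre of mass.
By the parallel-axis theorem, I = I_cm + md² = 0.4338 + 1.084 = 1.518 kg·m².
T = 2π√(I/(mgd)) = 2π√(1.518/(3.89 × 1.34 × 0.528)) = 4.67 s.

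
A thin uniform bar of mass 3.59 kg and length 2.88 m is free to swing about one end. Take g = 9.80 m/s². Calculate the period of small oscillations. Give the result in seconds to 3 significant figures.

2.78 s

For a physical pendulum T = 2π√(I/(mgd)), with d = 1.440 m from pivot to centre of mass.
I_cm = mL²/12 = 3.59 × 2.88²/12 = 2.481 kg·m²; I = I_cm + md² = 2.481 + 3.59 × 1.440² = 9.926 kg·m².
T = 2π√(9.926/(3.59 × 9.80 × 1.440)) = 2.78 s.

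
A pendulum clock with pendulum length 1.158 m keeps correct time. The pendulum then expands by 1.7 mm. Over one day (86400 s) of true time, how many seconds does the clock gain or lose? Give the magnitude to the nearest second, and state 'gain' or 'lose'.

T ∝ √L, so T'/T = √(1.15970/1.158) = 1.00073.
In 86400 s of true time the clock registers 86400/1.00073 = 86336.7 s, so it loses 63 s.

lose 63 s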